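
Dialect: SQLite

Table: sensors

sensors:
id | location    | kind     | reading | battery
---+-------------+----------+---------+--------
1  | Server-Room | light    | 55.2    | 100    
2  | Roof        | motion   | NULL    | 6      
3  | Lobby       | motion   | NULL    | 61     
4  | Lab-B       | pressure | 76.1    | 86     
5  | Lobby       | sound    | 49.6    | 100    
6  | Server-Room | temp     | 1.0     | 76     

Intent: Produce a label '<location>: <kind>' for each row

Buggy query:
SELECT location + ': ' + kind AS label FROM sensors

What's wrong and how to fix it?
Bug: '+' is numeric addition; on text columns SQLite converts them to 0 instead of concatenating

Fix: Replace + with || to concatenate text

Corrected query:
SELECT location || ': ' || kind AS label FROM sensors

Result:
label             
------------------
Server-Room: light
Roof: motion      
Lobby: motion     
Lab-B: pressure   
Lobby: sound      
Server-Room: temp 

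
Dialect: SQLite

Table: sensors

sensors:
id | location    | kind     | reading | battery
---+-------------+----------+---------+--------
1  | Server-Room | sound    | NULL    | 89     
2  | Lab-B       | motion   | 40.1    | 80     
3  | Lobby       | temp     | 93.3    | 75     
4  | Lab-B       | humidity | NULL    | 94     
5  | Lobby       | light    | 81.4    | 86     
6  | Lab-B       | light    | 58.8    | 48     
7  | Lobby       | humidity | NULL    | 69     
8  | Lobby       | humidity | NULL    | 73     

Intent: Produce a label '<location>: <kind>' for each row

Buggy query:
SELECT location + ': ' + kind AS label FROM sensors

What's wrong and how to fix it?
Bug: SQLite uses || for string concatenation; + coerces text to numbers (yielding 0)

Fix: Replace + with || to concatenate text

Corrected query:
SELECT location || ': ' || kind AS label FROM sensors

Result:
label             
------------------
Server-Room: sound
Lab-B: motion     
Lobby: temp       
Lab-B: humidity   
Lobby: light      
Lab-B: light      
Lobby: humidity   
Lobby: humidity   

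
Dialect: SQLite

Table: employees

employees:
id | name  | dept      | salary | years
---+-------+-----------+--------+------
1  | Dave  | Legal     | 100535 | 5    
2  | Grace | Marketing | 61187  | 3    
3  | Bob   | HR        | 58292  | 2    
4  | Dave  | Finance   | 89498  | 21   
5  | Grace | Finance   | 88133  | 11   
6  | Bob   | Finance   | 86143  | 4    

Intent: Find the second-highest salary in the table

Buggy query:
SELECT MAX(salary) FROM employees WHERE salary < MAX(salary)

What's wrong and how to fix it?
Bug: The inner MAX is an aggregate inside WHERE, which is not allowed

Fix: Put the inner MAX in a scalar subquery

Corrected query:
SELECT MAX(salary) FROM employees WHERE salary < (SELECT MAX(salary) FROM employees)

Result:
MAX(salary)
-----------
89498      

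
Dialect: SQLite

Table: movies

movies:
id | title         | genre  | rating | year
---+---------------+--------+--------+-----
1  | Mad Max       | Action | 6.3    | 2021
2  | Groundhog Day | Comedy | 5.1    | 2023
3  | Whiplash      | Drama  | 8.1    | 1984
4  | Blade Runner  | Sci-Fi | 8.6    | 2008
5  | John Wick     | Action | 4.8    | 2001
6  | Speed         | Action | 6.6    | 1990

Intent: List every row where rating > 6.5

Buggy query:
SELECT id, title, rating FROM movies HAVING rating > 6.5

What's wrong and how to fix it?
Bug: HAVING filters the output of aggregation, but this query has no GROUP BY and no aggregate functions, so SQLite rejects it (HAVING clause on a non-aggregate query); the condition here is per row

Fix: Replace HAVING with WHERE since the condition applies to individual rows

Corrected query:
SELECT id, title, rating FROM movies WHERE rating > 6.5

Result:
id | title        | rating
---+--------------+-------
3  | Whiplash     | 8.1   
4  | Blade Runner | 8.6   
6  | Speed        | 6.6   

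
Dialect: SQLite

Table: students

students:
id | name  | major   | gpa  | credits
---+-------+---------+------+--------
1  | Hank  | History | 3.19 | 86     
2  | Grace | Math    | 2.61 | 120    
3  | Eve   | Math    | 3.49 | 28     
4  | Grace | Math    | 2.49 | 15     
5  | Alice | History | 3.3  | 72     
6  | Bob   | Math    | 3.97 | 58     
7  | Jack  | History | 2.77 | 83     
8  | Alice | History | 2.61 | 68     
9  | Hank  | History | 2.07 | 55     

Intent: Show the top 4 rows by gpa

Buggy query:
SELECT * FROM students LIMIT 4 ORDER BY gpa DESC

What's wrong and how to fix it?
Bug: LIMIT must come after ORDER BY

Fix: Swap the clauses: ORDER BY first, then LIMIT

Corrected query:
SELECT * FROM students ORDER BY gpa DESC LIMIT 4

Result:
id | name  | major   | gpa  | credits
---+-------+---------+------+--------
6  | Bob   | Math    | 3.97 | 58     
3  | Eve   | Math    | 3.49 | 28     
5  | Alice | History | 3.3  | 72     
1  | Hank  | History | 3.19 | 86     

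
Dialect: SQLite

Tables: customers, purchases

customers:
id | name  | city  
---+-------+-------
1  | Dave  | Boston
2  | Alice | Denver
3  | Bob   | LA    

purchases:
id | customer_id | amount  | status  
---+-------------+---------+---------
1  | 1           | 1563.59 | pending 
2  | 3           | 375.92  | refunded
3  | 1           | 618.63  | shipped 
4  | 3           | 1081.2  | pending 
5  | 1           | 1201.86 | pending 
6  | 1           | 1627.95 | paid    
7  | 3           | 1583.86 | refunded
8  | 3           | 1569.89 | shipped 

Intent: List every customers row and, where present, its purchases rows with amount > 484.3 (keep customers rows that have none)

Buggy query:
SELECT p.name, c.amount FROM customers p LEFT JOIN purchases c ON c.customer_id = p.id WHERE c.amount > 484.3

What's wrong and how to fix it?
Bug: A WHERE condition on the right-hand table after LEFT JOIN drops unmatched parents

Fix: Put 'c.amount > 484.3' in the JOIN's ON clause instead of WHERE

Corrected query:
SELECT p.name, c.amount FROM customers p LEFT JOIN purchases c ON c.customer_id = p.id AND c.amount > 484.3

Result:
name  | amount 
------+--------
Dave  | 618.63 
Dave  | 1201.86
Dave  | 1563.59
Dave  | 1627.95
Alice | NULL   
Bob   | 1081.2 
Bob   | 1569.89
Bob   | 1583.86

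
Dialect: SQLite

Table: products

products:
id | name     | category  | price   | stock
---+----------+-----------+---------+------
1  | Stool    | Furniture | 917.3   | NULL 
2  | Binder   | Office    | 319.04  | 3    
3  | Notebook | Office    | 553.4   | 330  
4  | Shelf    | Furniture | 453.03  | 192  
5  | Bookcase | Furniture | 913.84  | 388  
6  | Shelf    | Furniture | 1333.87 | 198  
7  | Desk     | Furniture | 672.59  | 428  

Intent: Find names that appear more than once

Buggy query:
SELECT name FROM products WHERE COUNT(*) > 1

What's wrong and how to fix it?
Bug: WHERE can't reference COUNT(*); aggregates are computed after WHERE

Fix: Group first, then use HAVING for the count condition

Corrected query:
SELECT name FROM products GROUP BY name HAVING COUNT(*) > 1

Result:
name 
-----
Shelf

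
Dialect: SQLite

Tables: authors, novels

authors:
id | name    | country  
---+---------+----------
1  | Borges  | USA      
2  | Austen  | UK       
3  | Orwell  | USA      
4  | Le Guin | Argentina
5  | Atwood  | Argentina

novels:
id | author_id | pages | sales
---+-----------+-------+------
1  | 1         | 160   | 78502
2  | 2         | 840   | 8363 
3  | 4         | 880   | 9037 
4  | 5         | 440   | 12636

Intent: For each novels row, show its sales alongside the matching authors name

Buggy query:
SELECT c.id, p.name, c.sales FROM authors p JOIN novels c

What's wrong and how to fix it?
Bug: JOIN with no ON clause produces a cartesian product; every novels row pairs with every authors row

Fix: Add ON c.author_id = p.id to the JOIN

Corrected query:
SELECT c.id, p.name, c.sales FROM authors p JOIN novels c ON c.author_id = p.id

Result:
id | name    | sales
---+---------+------
1  | Borges  | 78502
2  | Austen  | 8363 
3  | Le Guin | 9037 
4  | Atwood  | 12636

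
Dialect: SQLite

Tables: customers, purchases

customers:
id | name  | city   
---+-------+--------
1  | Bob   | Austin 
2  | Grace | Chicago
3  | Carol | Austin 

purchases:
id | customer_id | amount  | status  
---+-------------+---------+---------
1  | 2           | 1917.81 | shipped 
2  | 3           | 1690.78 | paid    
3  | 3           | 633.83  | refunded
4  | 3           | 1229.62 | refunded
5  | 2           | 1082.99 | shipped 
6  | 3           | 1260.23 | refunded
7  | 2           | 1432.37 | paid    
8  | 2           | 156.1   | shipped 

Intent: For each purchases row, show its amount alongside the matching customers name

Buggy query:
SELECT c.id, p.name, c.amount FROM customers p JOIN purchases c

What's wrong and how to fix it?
Bug: JOIN with no ON clause produces a cartesian product; every purchases row pairs with every customers row

Fix: Add ON c.customer_id = p.id to the JOIN

Corrected query:
SELECT c.id, p.name, c.amount FROM customers p JOIN purchases c ON c.customer_id = p.id

Result:
id | name  | amount 
---+-------+--------
1  | Grace | 1917.81
2  | Carol | 1690.78
3  | Carol | 633.83 
4  | Carol | 1229.62
5  | Grace | 1082.99
6  | Carol | 1260.23
7  | Grace | 1432.37
8  | Grace | 156.1  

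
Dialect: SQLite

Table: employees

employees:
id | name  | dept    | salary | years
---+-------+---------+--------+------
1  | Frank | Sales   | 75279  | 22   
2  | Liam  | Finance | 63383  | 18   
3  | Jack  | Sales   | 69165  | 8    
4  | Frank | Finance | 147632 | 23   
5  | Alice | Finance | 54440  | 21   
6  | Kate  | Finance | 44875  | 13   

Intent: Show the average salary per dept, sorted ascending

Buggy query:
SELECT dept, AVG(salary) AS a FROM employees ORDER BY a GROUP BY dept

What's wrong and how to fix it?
Bug: ORDER BY appears before GROUP BY; SQL clause order requires GROUP BY first

Fix: Move ORDER BY to the end, after GROUP BY

Corrected query:
SELECT dept, AVG(salary) AS a FROM employees GROUP BY dept ORDER BY a

Result:
dept    | a      
--------+--------
Sales   | 72222  
Finance | 77582.5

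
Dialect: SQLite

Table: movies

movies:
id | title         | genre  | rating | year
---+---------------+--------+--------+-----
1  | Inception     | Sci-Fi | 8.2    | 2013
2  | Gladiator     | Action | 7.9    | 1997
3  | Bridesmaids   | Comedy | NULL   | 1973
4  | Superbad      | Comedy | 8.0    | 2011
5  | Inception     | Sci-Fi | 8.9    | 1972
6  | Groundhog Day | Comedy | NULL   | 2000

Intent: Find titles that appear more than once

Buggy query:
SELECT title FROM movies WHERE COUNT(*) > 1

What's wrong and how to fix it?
Bug: COUNT(*) is an aggregate and cannot be used in WHERE

Fix: GROUP BY title, then filter groups with HAVING COUNT(*) > 1

Corrected query:
SELECT title FROM movies GROUP BY title HAVING COUNT(*) > 1

Result:
title    
---------
Inception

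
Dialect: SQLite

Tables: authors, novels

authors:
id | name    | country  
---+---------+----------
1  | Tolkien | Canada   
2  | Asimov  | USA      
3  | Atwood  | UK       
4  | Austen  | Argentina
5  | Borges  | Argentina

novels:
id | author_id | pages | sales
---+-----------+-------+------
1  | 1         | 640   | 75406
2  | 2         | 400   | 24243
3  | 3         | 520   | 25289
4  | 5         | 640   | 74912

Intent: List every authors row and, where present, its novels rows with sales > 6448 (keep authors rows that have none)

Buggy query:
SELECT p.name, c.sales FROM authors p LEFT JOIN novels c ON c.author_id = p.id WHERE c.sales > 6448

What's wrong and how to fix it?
Bug: A WHERE condition on the right-hand table after LEFT JOIN drops unmatched parents

Fix: Move the right-table condition into the ON clause so unmatched parents are kept

Corrected query:
SELECT p.name, c.sales FROM authors p LEFT JOIN novels c ON c.author_id = p.id AND c.sales > 6448

Result:
name    | sales
--------+------
Tolkien | 75406
Asimov  | 24243
Atwood  | 25289
Austen  | NULL 
Borges  | 74912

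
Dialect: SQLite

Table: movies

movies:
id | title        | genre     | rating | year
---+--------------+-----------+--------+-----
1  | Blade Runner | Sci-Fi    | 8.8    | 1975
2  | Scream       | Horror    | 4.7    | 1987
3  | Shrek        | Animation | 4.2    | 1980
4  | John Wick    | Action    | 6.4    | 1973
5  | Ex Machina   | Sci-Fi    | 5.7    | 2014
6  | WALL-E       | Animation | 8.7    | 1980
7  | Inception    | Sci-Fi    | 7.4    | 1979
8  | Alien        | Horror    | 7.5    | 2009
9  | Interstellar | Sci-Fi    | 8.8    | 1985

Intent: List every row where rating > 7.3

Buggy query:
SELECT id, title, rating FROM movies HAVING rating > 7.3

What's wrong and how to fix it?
Bug: HAVING filters the output of aggregation, but this query has no GROUP BY and no aggregate functions, so SQLite rejects it (HAVING clause on a non-aggregate query); the condition here is per row

Fix: Replace HAVING with WHERE since the condition applies to individual rows

Corrected query:
SELECT id, title, rating FROM movies WHERE rating > 7.3

Result:
id | title        | rating
---+--------------+-------
1  | Blade Runner | 8.8   
6  | WALL-E       | 8.7   
7  | Inception    | 7.4   
8  | Alien        | 7.5   
9  | Interstellar | 8.8   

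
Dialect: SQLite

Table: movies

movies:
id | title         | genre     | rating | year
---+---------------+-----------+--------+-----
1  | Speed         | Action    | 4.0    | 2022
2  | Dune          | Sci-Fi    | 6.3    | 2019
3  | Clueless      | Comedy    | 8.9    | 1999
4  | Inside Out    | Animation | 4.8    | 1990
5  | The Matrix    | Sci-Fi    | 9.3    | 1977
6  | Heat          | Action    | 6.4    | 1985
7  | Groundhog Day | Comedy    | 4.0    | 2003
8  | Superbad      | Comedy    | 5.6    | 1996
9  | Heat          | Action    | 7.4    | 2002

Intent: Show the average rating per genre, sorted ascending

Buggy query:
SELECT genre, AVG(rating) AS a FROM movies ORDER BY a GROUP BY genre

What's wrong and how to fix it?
Bug: ORDER BY appears before GROUP BY; SQL clause order requires GROUP BY first

Fix: Move ORDER BY to the end, after GROUP BY

Corrected query:
SELECT genre, AVG(rating) AS a FROM movies GROUP BY genre ORDER BY a

Result:
genre     | a       
----------+---------
Animation | 4.8     
Action    | 5.933333
Comedy    | 6.166667
Sci-Fi    | 7.8     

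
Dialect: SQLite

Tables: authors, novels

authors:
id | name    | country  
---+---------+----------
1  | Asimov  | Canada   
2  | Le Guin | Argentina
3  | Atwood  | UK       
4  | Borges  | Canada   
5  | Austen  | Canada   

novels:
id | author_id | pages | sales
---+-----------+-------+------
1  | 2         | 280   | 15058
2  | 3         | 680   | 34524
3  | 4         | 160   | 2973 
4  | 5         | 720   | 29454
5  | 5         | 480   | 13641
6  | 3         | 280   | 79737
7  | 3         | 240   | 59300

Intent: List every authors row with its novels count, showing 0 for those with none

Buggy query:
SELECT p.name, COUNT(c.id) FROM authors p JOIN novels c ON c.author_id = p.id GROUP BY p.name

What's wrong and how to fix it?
Bug: INNER JOIN drops authors rows that have no matching novels rows

Fix: Switch to LEFT JOIN to retain unmatched parent rows

Corrected query:
SELECT p.name, COUNT(c.id) FROM authors p LEFT JOIN novels c ON c.author_id = p.id GROUP BY p.name

Result:
name    | COUNT(c.id)
--------+------------
Asimov  | 0          
Atwood  | 3          
Austen  | 2          
Borges  | 1          
Le Guin | 1          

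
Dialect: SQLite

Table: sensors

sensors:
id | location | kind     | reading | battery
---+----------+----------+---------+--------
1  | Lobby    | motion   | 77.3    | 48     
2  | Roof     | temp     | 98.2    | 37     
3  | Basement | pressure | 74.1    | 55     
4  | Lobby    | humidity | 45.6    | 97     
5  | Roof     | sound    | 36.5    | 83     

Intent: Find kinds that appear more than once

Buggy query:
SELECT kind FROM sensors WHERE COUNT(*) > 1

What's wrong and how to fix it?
Bug: WHERE can't reference COUNT(*); aggregates are computed after WHERE

Fix: GROUP BY kind, then filter groups with HAVING COUNT(*) > 1

Corrected query:
SELECT kind FROM sensors GROUP BY kind HAVING COUNT(*) > 1

Result:
(no rows)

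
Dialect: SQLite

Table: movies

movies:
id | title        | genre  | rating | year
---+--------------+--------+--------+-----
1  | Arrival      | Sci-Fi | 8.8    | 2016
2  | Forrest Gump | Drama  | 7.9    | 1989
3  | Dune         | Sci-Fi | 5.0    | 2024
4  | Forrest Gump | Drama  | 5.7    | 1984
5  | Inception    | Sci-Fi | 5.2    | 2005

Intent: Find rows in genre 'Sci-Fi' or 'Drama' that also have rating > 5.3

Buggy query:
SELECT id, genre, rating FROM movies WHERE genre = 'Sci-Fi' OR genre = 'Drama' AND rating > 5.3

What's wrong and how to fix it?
Bug: Without parentheses, AND is evaluated before OR, so the rating filter only applies to the 'Drama' branch

Fix: Group the OR with parentheses (or use IN), then AND the threshold

Corrected query:
SELECT id, genre, rating FROM movies WHERE (genre = 'Sci-Fi' OR genre = 'Drama') AND rating > 5.3

Result:
id | genre  | rating
---+--------+-------
1  | Sci-Fi | 8.8   
2  | Drama  | 7.9   
4  | Drama  | 5.7   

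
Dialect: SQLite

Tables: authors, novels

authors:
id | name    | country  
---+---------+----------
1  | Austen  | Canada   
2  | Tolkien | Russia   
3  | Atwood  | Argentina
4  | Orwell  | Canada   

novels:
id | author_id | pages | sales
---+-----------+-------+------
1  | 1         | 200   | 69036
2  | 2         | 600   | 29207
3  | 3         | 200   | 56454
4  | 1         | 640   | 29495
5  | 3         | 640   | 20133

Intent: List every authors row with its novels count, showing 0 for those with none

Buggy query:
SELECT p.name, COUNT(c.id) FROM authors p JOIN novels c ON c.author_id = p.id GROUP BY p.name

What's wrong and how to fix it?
Bug: An inner join excludes parents with zero children

Fix: Switch to LEFT JOIN to retain unmatched parent rows

Corrected query:
SELECT p.name, COUNT(c.id) FROM authors p LEFT JOIN novels c ON c.author_id = p.id GROUP BY p.name

Result:
name    | COUNT(c.id)
--------+------------
Atwood  | 2          
Austen  | 2          
Orwell  | 0          
Tolkien | 1          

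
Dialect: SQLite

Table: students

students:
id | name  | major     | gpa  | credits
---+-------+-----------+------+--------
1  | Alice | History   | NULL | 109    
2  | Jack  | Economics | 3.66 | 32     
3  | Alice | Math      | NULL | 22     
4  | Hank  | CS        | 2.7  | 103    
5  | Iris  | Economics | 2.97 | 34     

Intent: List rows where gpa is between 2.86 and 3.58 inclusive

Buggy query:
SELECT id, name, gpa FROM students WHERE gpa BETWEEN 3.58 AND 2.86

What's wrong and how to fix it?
Bug: The bounds are reversed; BETWEEN a AND b requires a <= b to match anything

Fix: Write BETWEEN 2.86 AND 3.58

Corrected query:
SELECT id, name, gpa FROM students WHERE gpa BETWEEN 2.86 AND 3.58

Result:
id | name | gpa 
---+------+-----
5  | Iris | 2.97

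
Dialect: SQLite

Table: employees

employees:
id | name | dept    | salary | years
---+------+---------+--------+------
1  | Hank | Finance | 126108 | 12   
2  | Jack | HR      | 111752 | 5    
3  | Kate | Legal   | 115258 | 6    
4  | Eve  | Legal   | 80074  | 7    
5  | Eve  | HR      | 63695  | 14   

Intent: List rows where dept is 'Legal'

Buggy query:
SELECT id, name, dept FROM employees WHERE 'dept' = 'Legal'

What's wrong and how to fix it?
Bug: Single quotes denote string literals in SQL; the column name is being compared as a constant string

Fix: Remove the quotes around the column name (or use double quotes for an identifier)

Corrected query:
SELECT id, name, dept FROM employees WHERE dept = 'Legal'

Result:
id | name | dept 
---+------+------
3  | Kate | Legal
4  | Eve  | Legal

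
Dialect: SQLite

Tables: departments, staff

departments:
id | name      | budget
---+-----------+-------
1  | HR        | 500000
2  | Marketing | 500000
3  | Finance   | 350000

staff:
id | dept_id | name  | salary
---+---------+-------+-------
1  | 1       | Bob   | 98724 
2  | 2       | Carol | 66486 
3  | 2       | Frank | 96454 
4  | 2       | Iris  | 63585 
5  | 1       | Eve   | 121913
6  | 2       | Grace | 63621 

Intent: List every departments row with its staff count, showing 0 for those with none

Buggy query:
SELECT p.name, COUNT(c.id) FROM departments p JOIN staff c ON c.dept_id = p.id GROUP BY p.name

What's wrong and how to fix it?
Bug: An inner join excludes parents with zero children

Fix: Switch to LEFT JOIN to retain unmatched parent rows

Corrected query:
SELECT p.name, COUNT(c.id) FROM departments p LEFT JOIN staff c ON c.dept_id = p.id GROUP BY p.name

Result:
name      | COUNT(c.id)
----------+------------
Finance   | 0          
HR        | 2          
Marketing | 4          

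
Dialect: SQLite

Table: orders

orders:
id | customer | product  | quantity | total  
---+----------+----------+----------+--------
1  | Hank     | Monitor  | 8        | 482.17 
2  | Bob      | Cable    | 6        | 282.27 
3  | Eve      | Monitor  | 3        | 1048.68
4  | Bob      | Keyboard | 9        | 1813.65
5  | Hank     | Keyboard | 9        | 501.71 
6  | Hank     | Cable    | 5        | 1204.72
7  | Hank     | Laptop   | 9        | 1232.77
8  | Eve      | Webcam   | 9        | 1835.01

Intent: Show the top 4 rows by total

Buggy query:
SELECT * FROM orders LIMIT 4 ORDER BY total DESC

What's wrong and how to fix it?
Bug: ORDER BY cannot follow LIMIT; LIMIT is the final clause

Fix: Sort with ORDER BY, then apply LIMIT

Corrected query:
SELECT * FROM orders ORDER BY total DESC LIMIT 4

Result:
id | customer | product  | quantity | total  
---+----------+----------+----------+--------
8  | Eve      | Webcam   | 9        | 1835.01
4  | Bob      | Keyboard | 9        | 1813.65
7  | Hank     | Laptop   | 9        | 1232.77
6  | Hank     | Cable    | 5        | 1204.72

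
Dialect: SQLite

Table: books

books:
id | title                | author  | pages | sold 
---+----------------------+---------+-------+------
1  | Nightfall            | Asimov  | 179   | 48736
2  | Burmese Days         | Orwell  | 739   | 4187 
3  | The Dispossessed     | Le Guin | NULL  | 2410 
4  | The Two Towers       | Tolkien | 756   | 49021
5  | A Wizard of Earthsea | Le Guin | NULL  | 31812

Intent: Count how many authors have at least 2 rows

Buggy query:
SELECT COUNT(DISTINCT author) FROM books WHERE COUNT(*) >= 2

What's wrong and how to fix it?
Bug: WHERE filters individual rows, not groups, so a group-level COUNT is invalid there

Fix: Group first with HAVING COUNT(*) >= 2, then COUNT the resulting groups

Corrected query:
SELECT COUNT(*) FROM (SELECT author FROM books GROUP BY author HAVING COUNT(*) >= 2)

Result:
COUNT(*)
--------
1       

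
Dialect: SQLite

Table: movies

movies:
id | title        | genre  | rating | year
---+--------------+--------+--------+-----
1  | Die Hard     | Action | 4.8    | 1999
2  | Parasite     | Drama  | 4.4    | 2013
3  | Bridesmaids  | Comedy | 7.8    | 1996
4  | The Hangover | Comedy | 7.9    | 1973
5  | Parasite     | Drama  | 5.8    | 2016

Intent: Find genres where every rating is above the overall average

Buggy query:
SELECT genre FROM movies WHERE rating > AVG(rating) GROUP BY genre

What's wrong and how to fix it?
Bug: WHERE evaluates per row before aggregation, so AVG() is unavailable

Fix: Use a subquery for AVG and a HAVING MIN(...) filter so the condition holds for every row in the group

Corrected query:
SELECT genre FROM movies GROUP BY genre HAVING MIN(rating) > (SELECT AVG(rating) FROM movies)

Result:
genre 
------
Comedy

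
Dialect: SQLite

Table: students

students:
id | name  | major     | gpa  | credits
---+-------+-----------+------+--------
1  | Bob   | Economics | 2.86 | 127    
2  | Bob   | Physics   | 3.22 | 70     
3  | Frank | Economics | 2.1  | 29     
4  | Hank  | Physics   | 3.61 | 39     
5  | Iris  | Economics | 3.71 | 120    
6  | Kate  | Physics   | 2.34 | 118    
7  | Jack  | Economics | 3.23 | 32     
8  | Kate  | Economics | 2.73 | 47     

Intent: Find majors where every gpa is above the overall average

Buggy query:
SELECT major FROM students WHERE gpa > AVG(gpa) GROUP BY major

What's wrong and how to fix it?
Bug: WHERE evaluates per row before aggregation, so AVG() is unavailable

Fix: Compute the overall average in a scalar subquery and compare each group's MIN against it in HAVING

Corrected query:
SELECT major FROM students GROUP BY major HAVING MIN(gpa) > (SELECT AVG(gpa) FROM students)

Result:
(no rows)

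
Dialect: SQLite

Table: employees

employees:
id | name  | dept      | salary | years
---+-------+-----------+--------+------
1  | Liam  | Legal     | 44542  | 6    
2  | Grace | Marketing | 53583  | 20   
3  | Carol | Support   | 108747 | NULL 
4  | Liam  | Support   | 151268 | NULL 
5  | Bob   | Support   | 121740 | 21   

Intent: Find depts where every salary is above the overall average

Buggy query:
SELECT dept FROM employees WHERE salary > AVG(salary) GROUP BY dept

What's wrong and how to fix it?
Bug: AVG() is an aggregate; it can't sit directly in WHERE

Fix: Use a subquery for AVG and a HAVING MIN(...) filter so the condition holds for every row in the group

Corrected query:
SELECT dept FROM employees GROUP BY dept HAVING MIN(salary) > (SELECT AVG(salary) FROM employees)

Result:
dept   
-------
Support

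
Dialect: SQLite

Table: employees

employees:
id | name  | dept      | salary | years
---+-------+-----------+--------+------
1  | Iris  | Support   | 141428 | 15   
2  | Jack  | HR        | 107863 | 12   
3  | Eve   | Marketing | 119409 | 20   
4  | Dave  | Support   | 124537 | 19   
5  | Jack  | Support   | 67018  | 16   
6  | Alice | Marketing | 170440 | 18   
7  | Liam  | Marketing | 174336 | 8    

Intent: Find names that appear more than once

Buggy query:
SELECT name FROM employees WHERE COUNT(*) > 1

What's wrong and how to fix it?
Bug: WHERE can't reference COUNT(*); aggregates are computed after WHERE

Fix: GROUP BY name, then filter groups with HAVING COUNT(*) > 1

Corrected query:
SELECT name FROM employees GROUP BY name HAVING COUNT(*) > 1

Result:
name
----
Jack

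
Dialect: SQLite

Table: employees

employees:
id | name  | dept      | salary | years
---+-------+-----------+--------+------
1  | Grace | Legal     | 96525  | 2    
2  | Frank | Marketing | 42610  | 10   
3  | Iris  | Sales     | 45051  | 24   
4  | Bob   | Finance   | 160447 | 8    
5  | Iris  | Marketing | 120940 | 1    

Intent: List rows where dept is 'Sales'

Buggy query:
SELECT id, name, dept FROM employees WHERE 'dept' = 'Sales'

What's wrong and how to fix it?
Bug: 'dept' in single quotes is a string literal, not the column; the comparison is literal-vs-literal and never true

Fix: Reference the column as dept without single quotes

Corrected query:
SELECT id, name, dept FROM employees WHERE dept = 'Sales'

Result:
id | name | dept 
---+------+------
3  | Iris | Sales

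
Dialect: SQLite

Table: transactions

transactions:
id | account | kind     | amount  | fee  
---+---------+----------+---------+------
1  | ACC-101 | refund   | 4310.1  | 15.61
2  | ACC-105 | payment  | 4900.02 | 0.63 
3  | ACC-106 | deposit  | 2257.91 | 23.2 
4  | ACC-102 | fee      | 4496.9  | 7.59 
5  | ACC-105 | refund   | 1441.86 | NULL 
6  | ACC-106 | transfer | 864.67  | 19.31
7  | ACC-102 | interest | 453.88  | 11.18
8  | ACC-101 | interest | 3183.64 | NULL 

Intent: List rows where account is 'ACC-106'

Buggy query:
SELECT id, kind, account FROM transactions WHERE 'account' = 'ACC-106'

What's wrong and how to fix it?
Bug: 'account' in single quotes is a string literal, not the column; the comparison is literal-vs-literal and never true

Fix: Reference the column as account without single quotes

Corrected query:
SELECT id, kind, account FROM transactions WHERE account = 'ACC-106'

Result:
id | kind     | account
---+----------+--------
3  | deposit  | ACC-106
6  | transfer | ACC-106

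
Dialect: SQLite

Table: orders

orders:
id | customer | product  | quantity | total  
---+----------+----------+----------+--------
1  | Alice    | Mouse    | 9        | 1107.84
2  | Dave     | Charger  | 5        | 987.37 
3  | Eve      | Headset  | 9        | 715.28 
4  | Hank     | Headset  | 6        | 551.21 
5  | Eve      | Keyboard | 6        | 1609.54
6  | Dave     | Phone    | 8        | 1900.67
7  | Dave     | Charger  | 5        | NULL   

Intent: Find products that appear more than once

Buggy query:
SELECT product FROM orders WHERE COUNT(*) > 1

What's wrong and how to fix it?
Bug: COUNT(*) is an aggregate and cannot be used in WHERE

Fix: GROUP BY product, then filter groups with HAVING COUNT(*) > 1

Corrected query:
SELECT product FROM orders GROUP BY product HAVING COUNT(*) > 1

Result:
product
-------
Charger
Headset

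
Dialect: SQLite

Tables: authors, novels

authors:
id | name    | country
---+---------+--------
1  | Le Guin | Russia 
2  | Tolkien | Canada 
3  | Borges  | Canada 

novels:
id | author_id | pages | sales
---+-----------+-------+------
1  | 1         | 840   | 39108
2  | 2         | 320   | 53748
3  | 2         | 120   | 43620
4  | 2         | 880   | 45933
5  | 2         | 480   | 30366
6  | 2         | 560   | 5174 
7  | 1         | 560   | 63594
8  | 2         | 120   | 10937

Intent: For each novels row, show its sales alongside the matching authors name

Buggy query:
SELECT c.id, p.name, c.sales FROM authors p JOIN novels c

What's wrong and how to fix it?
Bug: Missing join condition: each novels row is matched to all authors rows instead of just its own

Fix: Specify the join condition linking the foreign key to the parent id

Corrected query:
SELECT c.id, p.name, c.sales FROM authors p JOIN novels c ON c.author_id = p.id

Result:
id | name    | sales
---+---------+------
1  | Le Guin | 39108
2  | Tolkien | 53748
3  | Tolkien | 43620
4  | Tolkien | 45933
5  | Tolkien | 30366
6  | Tolkien | 5174 
7  | Le Guin | 63594
8  | Tolkien | 10937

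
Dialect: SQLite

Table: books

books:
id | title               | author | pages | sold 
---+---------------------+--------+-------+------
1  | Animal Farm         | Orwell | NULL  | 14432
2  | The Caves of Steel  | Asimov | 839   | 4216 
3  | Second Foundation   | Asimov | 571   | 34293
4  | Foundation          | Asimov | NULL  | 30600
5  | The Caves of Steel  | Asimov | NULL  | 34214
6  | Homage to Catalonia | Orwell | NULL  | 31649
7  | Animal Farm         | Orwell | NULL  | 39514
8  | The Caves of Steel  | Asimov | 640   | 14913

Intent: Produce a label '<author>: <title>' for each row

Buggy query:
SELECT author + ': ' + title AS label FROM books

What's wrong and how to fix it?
Bug: SQLite uses || for string concatenation; + coerces text to numbers (yielding 0)

Fix: Use the || operator for string concatenation

Corrected query:
SELECT author || ': ' || title AS label FROM books

Result:
label                      
---------------------------
Orwell: Animal Farm        
Asimov: The Caves of Steel 
Asimov: Second Foundation  
Asimov: Foundation         
Asimov: The Caves of Steel 
Orwell: Homage to Catalonia
Orwell: Animal Farm        
Asimov: The Caves of Steel 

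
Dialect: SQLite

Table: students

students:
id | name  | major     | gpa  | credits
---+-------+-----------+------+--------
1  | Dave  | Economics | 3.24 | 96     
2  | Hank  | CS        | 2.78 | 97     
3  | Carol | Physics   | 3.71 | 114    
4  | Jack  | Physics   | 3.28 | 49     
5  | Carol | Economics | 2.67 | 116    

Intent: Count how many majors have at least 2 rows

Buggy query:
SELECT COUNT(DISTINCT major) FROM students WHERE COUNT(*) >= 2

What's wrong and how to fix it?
Bug: COUNT(*) cannot appear in WHERE; the per-group count doesn't exist yet

Fix: Group first with HAVING COUNT(*) >= 2, then COUNT the resulting groups

Corrected query:
SELECT COUNT(*) FROM (SELECT major FROM students GROUP BY major HAVING COUNT(*) >= 2)

Result:
COUNT(*)
--------
2       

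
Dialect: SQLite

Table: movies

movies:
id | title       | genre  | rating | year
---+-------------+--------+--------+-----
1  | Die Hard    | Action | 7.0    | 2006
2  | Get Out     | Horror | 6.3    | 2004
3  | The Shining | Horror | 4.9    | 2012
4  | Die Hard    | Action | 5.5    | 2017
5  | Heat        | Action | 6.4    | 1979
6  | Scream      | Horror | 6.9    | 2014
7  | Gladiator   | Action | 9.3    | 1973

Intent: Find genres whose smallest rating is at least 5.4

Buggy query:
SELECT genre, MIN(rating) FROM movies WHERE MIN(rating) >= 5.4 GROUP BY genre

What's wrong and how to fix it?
Bug: MIN() in WHERE is a misuse of aggregate

Fix: Replace WHERE with HAVING after the GROUP BY

Corrected query:
SELECT genre, MIN(rating) FROM movies GROUP BY genre HAVING MIN(rating) >= 5.4

Result:
genre  | MIN(rating)
-------+------------
Action | 5.5        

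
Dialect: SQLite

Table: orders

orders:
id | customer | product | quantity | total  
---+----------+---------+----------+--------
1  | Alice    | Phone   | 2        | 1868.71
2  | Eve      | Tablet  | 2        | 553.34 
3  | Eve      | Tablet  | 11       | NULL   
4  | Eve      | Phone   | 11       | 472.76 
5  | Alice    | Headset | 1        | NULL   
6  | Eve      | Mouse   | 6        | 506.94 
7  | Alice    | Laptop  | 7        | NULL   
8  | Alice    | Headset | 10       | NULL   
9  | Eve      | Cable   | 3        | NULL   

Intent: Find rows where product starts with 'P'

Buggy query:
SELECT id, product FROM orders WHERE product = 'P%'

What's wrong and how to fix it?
Bug: Wildcards only work with LIKE; '=' treats '%' as a literal character

Fix: Replace '=' with LIKE so 'P%' is treated as a pattern

Corrected query:
SELECT id, product FROM orders WHERE product LIKE 'P%'

Result:
id | product
---+--------
1  | Phone  
4  | Phone  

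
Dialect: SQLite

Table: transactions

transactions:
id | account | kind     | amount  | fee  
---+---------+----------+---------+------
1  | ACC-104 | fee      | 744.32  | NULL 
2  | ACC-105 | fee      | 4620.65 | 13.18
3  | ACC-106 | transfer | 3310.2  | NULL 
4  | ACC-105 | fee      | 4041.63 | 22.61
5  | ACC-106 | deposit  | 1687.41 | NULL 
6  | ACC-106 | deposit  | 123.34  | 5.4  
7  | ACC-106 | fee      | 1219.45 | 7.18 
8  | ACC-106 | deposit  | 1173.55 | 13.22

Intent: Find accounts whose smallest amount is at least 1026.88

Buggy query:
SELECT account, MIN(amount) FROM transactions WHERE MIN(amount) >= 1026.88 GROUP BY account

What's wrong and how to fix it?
Bug: Aggregates like MIN are computed per group after WHERE runs

Fix: Use HAVING for the per-group MIN condition

Corrected query:
SELECT account, MIN(amount) FROM transactions GROUP BY account HAVING MIN(amount) >= 1026.88

Result:
account | MIN(amount)
--------+------------
ACC-105 | 4041.63    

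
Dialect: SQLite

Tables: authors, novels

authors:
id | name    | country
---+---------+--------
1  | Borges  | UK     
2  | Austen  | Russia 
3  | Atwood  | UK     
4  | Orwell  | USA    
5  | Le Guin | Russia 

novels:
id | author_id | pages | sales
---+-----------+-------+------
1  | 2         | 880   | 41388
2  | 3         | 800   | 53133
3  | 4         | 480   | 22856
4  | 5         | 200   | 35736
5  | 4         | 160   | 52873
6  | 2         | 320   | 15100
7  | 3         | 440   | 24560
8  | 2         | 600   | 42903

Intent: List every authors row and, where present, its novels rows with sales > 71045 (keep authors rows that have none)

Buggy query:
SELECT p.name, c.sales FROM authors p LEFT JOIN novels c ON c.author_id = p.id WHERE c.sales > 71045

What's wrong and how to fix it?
Bug: A WHERE condition on the right-hand table after LEFT JOIN drops unmatched parents

Fix: Put 'c.sales > 71045' in the JOIN's ON clause instead of WHERE

Corrected query:
SELECT p.name, c.sales FROM authors p LEFT JOIN novels c ON c.author_id = p.id AND c.sales > 71045

Result:
name    | sales
--------+------
Borges  | NULL 
Austen  | NULL 
Atwood  | NULL 
Orwell  | NULL 
Le Guin | NULL 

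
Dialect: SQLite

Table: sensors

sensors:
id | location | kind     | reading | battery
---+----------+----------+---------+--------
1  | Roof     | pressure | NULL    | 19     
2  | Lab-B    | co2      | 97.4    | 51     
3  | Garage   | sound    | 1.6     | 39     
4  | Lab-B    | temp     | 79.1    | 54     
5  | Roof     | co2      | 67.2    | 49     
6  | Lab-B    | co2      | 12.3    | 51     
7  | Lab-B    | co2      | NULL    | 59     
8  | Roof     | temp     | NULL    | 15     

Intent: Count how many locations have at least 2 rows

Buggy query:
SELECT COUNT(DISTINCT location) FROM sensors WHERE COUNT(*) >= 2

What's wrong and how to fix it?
Bug: COUNT(*) cannot appear in WHERE; the per-group count doesn't exist yet

Fix: Use a subquery that GROUPs and filters with HAVING, then count its rows

Corrected query:
SELECT COUNT(*) FROM (SELECT location FROM sensors GROUP BY location HAVING COUNT(*) >= 2)

Result:
COUNT(*)
--------
2       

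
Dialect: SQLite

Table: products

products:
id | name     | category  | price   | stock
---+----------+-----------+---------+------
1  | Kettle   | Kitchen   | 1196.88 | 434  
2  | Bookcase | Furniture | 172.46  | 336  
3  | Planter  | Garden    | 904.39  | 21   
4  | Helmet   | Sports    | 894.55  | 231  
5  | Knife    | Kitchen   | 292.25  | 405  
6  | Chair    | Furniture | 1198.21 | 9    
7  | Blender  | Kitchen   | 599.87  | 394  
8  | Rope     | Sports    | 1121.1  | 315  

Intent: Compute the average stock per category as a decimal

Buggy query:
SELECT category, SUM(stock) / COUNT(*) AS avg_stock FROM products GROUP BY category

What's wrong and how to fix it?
Bug: Both operands are integers, so '/' performs integer division and truncates

Fix: Multiply by 1.0 (or CAST to REAL) to force floating-point division

Corrected query:
SELECT category, SUM(stock) * 1.0 / COUNT(*) AS avg_stock FROM products GROUP BY category

Result:
category  | avg_stock
----------+----------
Furniture | 172.5    
Garden    | 21       
Kitchen   | 411      
Sports    | 273      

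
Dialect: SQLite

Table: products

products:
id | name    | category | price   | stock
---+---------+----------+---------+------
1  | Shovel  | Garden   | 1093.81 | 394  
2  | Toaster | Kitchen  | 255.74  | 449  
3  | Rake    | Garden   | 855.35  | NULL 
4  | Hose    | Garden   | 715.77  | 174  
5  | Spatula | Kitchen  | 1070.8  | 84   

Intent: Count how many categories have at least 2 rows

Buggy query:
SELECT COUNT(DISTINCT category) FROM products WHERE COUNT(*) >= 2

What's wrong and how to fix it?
Bug: COUNT(*) cannot appear in WHERE; the per-group count doesn't exist yet

Fix: Group first with HAVING COUNT(*) >= 2, then COUNT the resulting groups

Corrected query:
SELECT COUNT(*) FROM (SELECT category FROM products GROUP BY category HAVING COUNT(*) >= 2)

Result:
COUNT(*)
--------
2       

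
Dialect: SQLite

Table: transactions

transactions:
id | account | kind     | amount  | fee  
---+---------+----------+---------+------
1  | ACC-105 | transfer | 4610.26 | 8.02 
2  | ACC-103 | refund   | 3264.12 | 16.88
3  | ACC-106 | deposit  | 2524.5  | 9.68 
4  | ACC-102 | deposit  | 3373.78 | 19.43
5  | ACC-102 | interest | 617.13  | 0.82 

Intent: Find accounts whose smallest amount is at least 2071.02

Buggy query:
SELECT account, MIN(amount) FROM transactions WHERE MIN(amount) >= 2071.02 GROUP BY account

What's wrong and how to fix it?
Bug: Aggregates like MIN are computed per group after WHERE runs

Fix: Use HAVING for the per-group MIN condition

Corrected query:
SELECT account, MIN(amount) FROM transactions GROUP BY account HAVING MIN(amount) >= 2071.02

Result:
account | MIN(amount)
--------+------------
ACC-103 | 3264.12    
ACC-105 | 4610.26    
ACC-106 | 2524.5     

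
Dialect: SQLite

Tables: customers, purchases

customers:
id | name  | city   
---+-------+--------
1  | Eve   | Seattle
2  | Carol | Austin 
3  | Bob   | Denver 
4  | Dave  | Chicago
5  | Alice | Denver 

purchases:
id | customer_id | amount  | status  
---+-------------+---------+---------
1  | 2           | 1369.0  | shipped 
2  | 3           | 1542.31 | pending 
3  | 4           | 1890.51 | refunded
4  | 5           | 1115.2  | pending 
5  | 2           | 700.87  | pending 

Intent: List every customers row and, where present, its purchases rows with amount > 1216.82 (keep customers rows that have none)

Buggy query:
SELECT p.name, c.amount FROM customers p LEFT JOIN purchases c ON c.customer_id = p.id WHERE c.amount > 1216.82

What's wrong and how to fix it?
Bug: Filtering c.amount in WHERE discards the NULL rows produced by LEFT JOIN, turning it into an inner join

Fix: Move the right-table condition into the ON clause so unmatched parents are kept

Corrected query:
SELECT p.name, c.amount FROM customers p LEFT JOIN purchases c ON c.customer_id = p.id AND c.amount > 1216.82

Result:
name  | amount 
------+--------
Eve   | NULL   
Carol | 1369   
Bob   | 1542.31
Dave  | 1890.51
Alice | NULL   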